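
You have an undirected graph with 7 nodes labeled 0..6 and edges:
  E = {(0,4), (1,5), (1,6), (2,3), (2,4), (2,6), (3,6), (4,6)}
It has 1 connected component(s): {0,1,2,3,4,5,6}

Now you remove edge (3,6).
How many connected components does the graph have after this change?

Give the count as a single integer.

Answer: 1

Derivation:
Initial component count: 1
Remove (3,6): not a bridge. Count unchanged: 1.
  After removal, components: {0,1,2,3,4,5,6}
New component count: 1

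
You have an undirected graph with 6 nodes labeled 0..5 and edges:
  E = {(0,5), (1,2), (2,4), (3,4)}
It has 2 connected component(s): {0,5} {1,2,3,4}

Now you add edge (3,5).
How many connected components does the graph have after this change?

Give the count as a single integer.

Answer: 1

Derivation:
Initial component count: 2
Add (3,5): merges two components. Count decreases: 2 -> 1.
New component count: 1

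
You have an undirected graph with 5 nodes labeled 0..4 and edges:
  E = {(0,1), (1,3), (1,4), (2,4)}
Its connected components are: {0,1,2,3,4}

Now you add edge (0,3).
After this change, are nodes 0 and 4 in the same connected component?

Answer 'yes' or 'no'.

Initial components: {0,1,2,3,4}
Adding edge (0,3): both already in same component {0,1,2,3,4}. No change.
New components: {0,1,2,3,4}
Are 0 and 4 in the same component? yes

Answer: yes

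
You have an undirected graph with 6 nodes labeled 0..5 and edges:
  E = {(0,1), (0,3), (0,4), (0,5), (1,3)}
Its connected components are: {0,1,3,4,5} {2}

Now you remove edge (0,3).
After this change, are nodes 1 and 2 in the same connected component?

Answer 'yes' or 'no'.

Initial components: {0,1,3,4,5} {2}
Removing edge (0,3): not a bridge — component count unchanged at 2.
New components: {0,1,3,4,5} {2}
Are 1 and 2 in the same component? no

Answer: no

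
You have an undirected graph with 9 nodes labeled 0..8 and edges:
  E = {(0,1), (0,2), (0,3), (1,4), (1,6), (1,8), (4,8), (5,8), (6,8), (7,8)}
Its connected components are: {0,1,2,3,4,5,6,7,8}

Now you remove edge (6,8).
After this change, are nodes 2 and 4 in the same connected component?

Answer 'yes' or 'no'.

Initial components: {0,1,2,3,4,5,6,7,8}
Removing edge (6,8): not a bridge — component count unchanged at 1.
New components: {0,1,2,3,4,5,6,7,8}
Are 2 and 4 in the same component? yes

Answer: yes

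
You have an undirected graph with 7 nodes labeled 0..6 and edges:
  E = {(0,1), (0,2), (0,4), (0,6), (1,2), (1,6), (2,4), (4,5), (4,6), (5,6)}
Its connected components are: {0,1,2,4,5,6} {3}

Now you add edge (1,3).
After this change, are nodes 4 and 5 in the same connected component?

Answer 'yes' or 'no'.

Answer: yes

Derivation:
Initial components: {0,1,2,4,5,6} {3}
Adding edge (1,3): merges {0,1,2,4,5,6} and {3}.
New components: {0,1,2,3,4,5,6}
Are 4 and 5 in the same component? yes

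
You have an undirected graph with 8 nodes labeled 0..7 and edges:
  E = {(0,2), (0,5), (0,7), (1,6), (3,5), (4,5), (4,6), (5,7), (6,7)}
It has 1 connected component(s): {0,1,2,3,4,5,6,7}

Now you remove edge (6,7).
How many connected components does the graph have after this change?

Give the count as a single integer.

Initial component count: 1
Remove (6,7): not a bridge. Count unchanged: 1.
  After removal, components: {0,1,2,3,4,5,6,7}
New component count: 1

Answer: 1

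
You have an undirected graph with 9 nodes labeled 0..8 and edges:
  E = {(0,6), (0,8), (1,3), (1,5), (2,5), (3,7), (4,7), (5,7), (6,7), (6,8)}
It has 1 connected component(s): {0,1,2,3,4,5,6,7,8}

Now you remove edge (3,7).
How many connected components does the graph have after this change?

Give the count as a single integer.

Initial component count: 1
Remove (3,7): not a bridge. Count unchanged: 1.
  After removal, components: {0,1,2,3,4,5,6,7,8}
New component count: 1

Answer: 1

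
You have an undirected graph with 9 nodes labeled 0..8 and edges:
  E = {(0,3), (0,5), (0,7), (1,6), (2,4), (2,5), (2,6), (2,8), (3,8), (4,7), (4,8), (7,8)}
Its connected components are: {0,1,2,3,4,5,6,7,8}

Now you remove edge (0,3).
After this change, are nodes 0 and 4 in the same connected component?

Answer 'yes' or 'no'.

Initial components: {0,1,2,3,4,5,6,7,8}
Removing edge (0,3): not a bridge — component count unchanged at 1.
New components: {0,1,2,3,4,5,6,7,8}
Are 0 and 4 in the same component? yes

Answer: yes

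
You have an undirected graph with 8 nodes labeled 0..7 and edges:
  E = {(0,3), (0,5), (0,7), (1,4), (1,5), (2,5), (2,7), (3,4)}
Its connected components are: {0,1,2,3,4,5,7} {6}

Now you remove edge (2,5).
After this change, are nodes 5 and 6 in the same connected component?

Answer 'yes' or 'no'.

Answer: no

Derivation:
Initial components: {0,1,2,3,4,5,7} {6}
Removing edge (2,5): not a bridge — component count unchanged at 2.
New components: {0,1,2,3,4,5,7} {6}
Are 5 and 6 in the same component? no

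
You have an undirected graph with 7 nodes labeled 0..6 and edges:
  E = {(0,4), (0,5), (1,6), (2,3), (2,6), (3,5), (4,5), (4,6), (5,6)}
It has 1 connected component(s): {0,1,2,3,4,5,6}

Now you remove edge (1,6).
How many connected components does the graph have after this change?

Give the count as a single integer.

Initial component count: 1
Remove (1,6): it was a bridge. Count increases: 1 -> 2.
  After removal, components: {0,2,3,4,5,6} {1}
New component count: 2

Answer: 2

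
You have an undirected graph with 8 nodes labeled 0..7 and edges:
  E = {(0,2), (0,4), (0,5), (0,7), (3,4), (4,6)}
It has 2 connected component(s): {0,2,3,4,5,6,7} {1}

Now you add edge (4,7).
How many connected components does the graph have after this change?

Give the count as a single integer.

Initial component count: 2
Add (4,7): endpoints already in same component. Count unchanged: 2.
New component count: 2

Answer: 2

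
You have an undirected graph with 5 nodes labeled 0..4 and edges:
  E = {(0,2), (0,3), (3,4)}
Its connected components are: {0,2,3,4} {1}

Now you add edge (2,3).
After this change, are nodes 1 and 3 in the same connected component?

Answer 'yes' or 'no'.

Answer: no

Derivation:
Initial components: {0,2,3,4} {1}
Adding edge (2,3): both already in same component {0,2,3,4}. No change.
New components: {0,2,3,4} {1}
Are 1 and 3 in the same component? no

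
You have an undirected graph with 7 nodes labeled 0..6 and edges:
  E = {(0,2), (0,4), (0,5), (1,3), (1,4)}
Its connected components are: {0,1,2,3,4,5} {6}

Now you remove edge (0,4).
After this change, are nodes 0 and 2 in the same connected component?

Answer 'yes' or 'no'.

Answer: yes

Derivation:
Initial components: {0,1,2,3,4,5} {6}
Removing edge (0,4): it was a bridge — component count 2 -> 3.
New components: {0,2,5} {1,3,4} {6}
Are 0 and 2 in the same component? yes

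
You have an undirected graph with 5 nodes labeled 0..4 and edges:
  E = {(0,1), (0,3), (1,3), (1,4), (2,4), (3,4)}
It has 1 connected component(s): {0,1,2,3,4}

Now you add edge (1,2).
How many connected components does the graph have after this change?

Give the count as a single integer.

Answer: 1

Derivation:
Initial component count: 1
Add (1,2): endpoints already in same component. Count unchanged: 1.
New component count: 1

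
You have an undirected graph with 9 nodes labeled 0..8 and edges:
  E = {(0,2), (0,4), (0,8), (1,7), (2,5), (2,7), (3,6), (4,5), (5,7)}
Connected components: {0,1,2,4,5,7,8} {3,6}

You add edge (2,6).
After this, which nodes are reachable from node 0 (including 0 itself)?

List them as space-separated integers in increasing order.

Answer: 0 1 2 3 4 5 6 7 8

Derivation:
Before: nodes reachable from 0: {0,1,2,4,5,7,8}
Adding (2,6): merges 0's component with another. Reachability grows.
After: nodes reachable from 0: {0,1,2,3,4,5,6,7,8}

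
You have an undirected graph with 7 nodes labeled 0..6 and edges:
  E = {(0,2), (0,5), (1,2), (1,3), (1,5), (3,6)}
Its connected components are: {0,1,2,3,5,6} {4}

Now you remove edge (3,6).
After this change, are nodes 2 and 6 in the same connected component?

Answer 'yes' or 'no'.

Initial components: {0,1,2,3,5,6} {4}
Removing edge (3,6): it was a bridge — component count 2 -> 3.
New components: {0,1,2,3,5} {4} {6}
Are 2 and 6 in the same component? no

Answer: no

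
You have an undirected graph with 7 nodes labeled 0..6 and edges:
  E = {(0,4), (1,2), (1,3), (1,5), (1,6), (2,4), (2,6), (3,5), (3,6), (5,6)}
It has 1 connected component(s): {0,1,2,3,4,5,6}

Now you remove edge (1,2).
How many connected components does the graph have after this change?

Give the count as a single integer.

Initial component count: 1
Remove (1,2): not a bridge. Count unchanged: 1.
  After removal, components: {0,1,2,3,4,5,6}
New component count: 1

Answer: 1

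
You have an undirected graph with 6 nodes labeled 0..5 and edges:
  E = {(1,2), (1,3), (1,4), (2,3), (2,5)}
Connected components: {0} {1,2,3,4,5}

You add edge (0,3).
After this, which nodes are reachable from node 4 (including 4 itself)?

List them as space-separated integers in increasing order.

Before: nodes reachable from 4: {1,2,3,4,5}
Adding (0,3): merges 4's component with another. Reachability grows.
After: nodes reachable from 4: {0,1,2,3,4,5}

Answer: 0 1 2 3 4 5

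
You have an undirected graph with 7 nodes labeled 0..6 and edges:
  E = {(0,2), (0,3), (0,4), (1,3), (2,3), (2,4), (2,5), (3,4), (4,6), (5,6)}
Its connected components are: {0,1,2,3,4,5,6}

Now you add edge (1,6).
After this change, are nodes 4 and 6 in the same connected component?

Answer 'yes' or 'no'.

Initial components: {0,1,2,3,4,5,6}
Adding edge (1,6): both already in same component {0,1,2,3,4,5,6}. No change.
New components: {0,1,2,3,4,5,6}
Are 4 and 6 in the same component? yes

Answer: yes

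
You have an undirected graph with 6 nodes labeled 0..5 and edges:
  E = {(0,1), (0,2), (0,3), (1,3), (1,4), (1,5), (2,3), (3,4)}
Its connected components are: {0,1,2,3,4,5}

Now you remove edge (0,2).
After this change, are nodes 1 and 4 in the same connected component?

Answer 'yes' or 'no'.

Initial components: {0,1,2,3,4,5}
Removing edge (0,2): not a bridge — component count unchanged at 1.
New components: {0,1,2,3,4,5}
Are 1 and 4 in the same component? yes

Answer: yes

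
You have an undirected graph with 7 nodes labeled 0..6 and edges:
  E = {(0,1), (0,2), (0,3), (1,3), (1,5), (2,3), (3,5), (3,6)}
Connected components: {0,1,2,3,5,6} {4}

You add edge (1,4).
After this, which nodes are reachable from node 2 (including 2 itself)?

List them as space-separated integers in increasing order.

Answer: 0 1 2 3 4 5 6

Derivation:
Before: nodes reachable from 2: {0,1,2,3,5,6}
Adding (1,4): merges 2's component with another. Reachability grows.
After: nodes reachable from 2: {0,1,2,3,4,5,6}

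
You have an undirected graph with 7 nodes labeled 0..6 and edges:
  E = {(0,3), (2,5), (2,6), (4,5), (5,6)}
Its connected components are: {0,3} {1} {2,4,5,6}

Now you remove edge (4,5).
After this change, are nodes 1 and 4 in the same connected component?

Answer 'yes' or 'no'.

Answer: no

Derivation:
Initial components: {0,3} {1} {2,4,5,6}
Removing edge (4,5): it was a bridge — component count 3 -> 4.
New components: {0,3} {1} {2,5,6} {4}
Are 1 and 4 in the same component? no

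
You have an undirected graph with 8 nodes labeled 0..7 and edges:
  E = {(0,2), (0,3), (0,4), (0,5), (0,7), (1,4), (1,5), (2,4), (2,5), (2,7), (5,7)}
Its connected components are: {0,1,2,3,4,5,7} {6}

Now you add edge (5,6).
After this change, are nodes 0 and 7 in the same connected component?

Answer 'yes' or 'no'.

Answer: yes

Derivation:
Initial components: {0,1,2,3,4,5,7} {6}
Adding edge (5,6): merges {0,1,2,3,4,5,7} and {6}.
New components: {0,1,2,3,4,5,6,7}
Are 0 and 7 in the same component? yes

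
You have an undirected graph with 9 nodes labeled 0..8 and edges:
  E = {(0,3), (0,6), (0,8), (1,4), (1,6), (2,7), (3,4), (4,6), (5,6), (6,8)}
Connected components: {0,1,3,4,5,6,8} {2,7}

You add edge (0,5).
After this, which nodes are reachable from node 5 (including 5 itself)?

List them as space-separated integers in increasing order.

Answer: 0 1 3 4 5 6 8

Derivation:
Before: nodes reachable from 5: {0,1,3,4,5,6,8}
Adding (0,5): both endpoints already in same component. Reachability from 5 unchanged.
After: nodes reachable from 5: {0,1,3,4,5,6,8}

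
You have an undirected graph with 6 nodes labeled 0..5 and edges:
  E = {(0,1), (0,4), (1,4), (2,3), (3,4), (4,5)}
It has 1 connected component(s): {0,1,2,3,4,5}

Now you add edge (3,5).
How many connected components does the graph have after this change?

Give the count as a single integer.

Initial component count: 1
Add (3,5): endpoints already in same component. Count unchanged: 1.
New component count: 1

Answer: 1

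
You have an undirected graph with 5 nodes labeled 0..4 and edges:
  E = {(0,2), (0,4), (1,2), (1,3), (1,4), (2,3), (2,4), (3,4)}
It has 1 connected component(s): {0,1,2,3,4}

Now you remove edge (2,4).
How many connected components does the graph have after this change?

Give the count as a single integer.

Initial component count: 1
Remove (2,4): not a bridge. Count unchanged: 1.
  After removal, components: {0,1,2,3,4}
New component count: 1

Answer: 1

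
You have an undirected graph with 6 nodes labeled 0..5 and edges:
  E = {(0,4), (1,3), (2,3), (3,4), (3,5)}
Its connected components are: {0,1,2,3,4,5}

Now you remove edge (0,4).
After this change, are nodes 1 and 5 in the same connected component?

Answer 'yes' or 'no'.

Initial components: {0,1,2,3,4,5}
Removing edge (0,4): it was a bridge — component count 1 -> 2.
New components: {0} {1,2,3,4,5}
Are 1 and 5 in the same component? yes

Answer: yes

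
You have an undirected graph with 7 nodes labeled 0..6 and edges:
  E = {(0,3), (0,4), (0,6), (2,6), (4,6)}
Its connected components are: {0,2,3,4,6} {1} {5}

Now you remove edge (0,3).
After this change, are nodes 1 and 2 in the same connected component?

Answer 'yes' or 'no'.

Answer: no

Derivation:
Initial components: {0,2,3,4,6} {1} {5}
Removing edge (0,3): it was a bridge — component count 3 -> 4.
New components: {0,2,4,6} {1} {3} {5}
Are 1 and 2 in the same component? no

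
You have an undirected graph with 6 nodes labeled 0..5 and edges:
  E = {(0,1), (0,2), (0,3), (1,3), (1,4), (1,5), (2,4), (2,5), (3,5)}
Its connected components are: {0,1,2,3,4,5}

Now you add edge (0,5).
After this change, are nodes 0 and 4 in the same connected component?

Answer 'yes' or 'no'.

Answer: yes

Derivation:
Initial components: {0,1,2,3,4,5}
Adding edge (0,5): both already in same component {0,1,2,3,4,5}. No change.
New components: {0,1,2,3,4,5}
Are 0 and 4 in the same component? yes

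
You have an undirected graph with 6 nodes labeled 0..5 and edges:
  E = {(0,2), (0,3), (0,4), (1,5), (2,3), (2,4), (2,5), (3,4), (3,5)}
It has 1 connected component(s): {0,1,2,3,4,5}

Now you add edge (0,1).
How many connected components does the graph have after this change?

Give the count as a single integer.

Initial component count: 1
Add (0,1): endpoints already in same component. Count unchanged: 1.
New component count: 1

Answer: 1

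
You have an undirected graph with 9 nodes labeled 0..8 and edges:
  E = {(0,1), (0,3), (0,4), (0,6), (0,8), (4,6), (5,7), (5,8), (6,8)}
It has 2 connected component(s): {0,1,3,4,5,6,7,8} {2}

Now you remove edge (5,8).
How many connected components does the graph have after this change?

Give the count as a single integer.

Initial component count: 2
Remove (5,8): it was a bridge. Count increases: 2 -> 3.
  After removal, components: {0,1,3,4,6,8} {2} {5,7}
New component count: 3

Answer: 3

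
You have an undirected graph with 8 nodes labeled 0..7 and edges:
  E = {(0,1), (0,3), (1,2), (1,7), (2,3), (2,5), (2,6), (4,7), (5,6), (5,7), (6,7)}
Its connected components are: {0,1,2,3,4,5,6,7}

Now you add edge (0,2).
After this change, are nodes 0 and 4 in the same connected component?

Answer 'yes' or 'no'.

Initial components: {0,1,2,3,4,5,6,7}
Adding edge (0,2): both already in same component {0,1,2,3,4,5,6,7}. No change.
New components: {0,1,2,3,4,5,6,7}
Are 0 and 4 in the same component? yes

Answer: yes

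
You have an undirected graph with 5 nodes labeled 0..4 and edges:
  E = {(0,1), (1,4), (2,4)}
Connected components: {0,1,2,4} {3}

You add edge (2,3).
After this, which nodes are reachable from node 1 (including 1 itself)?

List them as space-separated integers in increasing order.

Before: nodes reachable from 1: {0,1,2,4}
Adding (2,3): merges 1's component with another. Reachability grows.
After: nodes reachable from 1: {0,1,2,3,4}

Answer: 0 1 2 3 4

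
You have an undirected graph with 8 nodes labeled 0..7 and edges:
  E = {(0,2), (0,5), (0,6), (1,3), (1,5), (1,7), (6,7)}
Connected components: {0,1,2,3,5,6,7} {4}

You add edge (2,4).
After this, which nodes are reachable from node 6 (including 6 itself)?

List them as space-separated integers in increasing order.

Answer: 0 1 2 3 4 5 6 7

Derivation:
Before: nodes reachable from 6: {0,1,2,3,5,6,7}
Adding (2,4): merges 6's component with another. Reachability grows.
After: nodes reachable from 6: {0,1,2,3,4,5,6,7}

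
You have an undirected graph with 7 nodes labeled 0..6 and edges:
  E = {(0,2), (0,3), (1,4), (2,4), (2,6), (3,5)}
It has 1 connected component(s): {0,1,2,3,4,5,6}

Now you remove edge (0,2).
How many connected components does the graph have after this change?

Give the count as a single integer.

Initial component count: 1
Remove (0,2): it was a bridge. Count increases: 1 -> 2.
  After removal, components: {0,3,5} {1,2,4,6}
New component count: 2

Answer: 2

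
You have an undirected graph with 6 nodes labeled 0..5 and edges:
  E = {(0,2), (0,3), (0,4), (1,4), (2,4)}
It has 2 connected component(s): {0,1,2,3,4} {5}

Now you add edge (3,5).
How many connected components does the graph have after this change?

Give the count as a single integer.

Answer: 1

Derivation:
Initial component count: 2
Add (3,5): merges two components. Count decreases: 2 -> 1.
New component count: 1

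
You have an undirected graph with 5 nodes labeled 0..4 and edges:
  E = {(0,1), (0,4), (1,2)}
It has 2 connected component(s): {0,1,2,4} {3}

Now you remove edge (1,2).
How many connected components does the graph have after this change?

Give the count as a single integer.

Initial component count: 2
Remove (1,2): it was a bridge. Count increases: 2 -> 3.
  After removal, components: {0,1,4} {2} {3}
New component count: 3

Answer: 3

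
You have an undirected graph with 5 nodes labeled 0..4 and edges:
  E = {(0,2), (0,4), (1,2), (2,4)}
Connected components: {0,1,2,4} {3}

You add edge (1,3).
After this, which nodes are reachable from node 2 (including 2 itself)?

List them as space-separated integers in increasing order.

Answer: 0 1 2 3 4

Derivation:
Before: nodes reachable from 2: {0,1,2,4}
Adding (1,3): merges 2's component with another. Reachability grows.
After: nodes reachable from 2: {0,1,2,3,4}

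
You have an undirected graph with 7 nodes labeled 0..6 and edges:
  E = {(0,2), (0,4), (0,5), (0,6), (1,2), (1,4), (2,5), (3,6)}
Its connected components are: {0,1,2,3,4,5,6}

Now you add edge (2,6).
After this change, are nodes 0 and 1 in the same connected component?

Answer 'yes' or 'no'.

Initial components: {0,1,2,3,4,5,6}
Adding edge (2,6): both already in same component {0,1,2,3,4,5,6}. No change.
New components: {0,1,2,3,4,5,6}
Are 0 and 1 in the same component? yes

Answer: yes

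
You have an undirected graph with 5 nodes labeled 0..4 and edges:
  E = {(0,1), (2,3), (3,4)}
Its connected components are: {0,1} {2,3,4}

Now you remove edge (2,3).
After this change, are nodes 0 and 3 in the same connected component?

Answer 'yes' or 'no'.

Answer: no

Derivation:
Initial components: {0,1} {2,3,4}
Removing edge (2,3): it was a bridge — component count 2 -> 3.
New components: {0,1} {2} {3,4}
Are 0 and 3 in the same component? no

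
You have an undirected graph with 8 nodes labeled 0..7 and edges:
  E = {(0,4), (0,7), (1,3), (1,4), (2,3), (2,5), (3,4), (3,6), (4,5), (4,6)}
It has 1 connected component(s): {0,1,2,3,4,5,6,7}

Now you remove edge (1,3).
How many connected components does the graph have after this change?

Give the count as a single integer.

Answer: 1

Derivation:
Initial component count: 1
Remove (1,3): not a bridge. Count unchanged: 1.
  After removal, components: {0,1,2,3,4,5,6,7}
New component count: 1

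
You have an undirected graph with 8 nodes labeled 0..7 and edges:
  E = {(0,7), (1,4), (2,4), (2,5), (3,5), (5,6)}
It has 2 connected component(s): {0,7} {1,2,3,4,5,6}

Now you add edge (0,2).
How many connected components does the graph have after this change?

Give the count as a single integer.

Answer: 1

Derivation:
Initial component count: 2
Add (0,2): merges two components. Count decreases: 2 -> 1.
New component count: 1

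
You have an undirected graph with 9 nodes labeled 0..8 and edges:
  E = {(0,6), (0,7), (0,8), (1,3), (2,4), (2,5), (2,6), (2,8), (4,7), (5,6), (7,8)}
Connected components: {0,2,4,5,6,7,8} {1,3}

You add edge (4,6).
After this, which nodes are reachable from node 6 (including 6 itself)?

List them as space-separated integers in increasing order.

Answer: 0 2 4 5 6 7 8

Derivation:
Before: nodes reachable from 6: {0,2,4,5,6,7,8}
Adding (4,6): both endpoints already in same component. Reachability from 6 unchanged.
After: nodes reachable from 6: {0,2,4,5,6,7,8}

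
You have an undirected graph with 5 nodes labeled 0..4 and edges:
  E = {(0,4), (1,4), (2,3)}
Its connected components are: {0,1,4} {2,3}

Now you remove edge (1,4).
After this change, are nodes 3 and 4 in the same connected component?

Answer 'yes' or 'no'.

Initial components: {0,1,4} {2,3}
Removing edge (1,4): it was a bridge — component count 2 -> 3.
New components: {0,4} {1} {2,3}
Are 3 and 4 in the same component? no

Answer: no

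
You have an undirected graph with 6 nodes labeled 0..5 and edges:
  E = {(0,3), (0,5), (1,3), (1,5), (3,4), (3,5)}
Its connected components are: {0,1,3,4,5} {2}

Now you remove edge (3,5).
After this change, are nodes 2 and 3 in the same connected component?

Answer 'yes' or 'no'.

Answer: no

Derivation:
Initial components: {0,1,3,4,5} {2}
Removing edge (3,5): not a bridge — component count unchanged at 2.
New components: {0,1,3,4,5} {2}
Are 2 and 3 in the same component? no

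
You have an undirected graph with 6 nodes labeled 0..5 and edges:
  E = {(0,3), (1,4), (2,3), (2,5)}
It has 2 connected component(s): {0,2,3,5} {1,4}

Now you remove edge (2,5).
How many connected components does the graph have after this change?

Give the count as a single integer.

Initial component count: 2
Remove (2,5): it was a bridge. Count increases: 2 -> 3.
  After removal, components: {0,2,3} {1,4} {5}
New component count: 3

Answer: 3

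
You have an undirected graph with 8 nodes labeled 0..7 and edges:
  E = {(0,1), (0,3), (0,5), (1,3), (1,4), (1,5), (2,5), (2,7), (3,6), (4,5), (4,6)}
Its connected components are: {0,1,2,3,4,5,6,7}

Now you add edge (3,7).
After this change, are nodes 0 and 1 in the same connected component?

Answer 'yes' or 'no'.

Initial components: {0,1,2,3,4,5,6,7}
Adding edge (3,7): both already in same component {0,1,2,3,4,5,6,7}. No change.
New components: {0,1,2,3,4,5,6,7}
Are 0 and 1 in the same component? yes

Answer: yes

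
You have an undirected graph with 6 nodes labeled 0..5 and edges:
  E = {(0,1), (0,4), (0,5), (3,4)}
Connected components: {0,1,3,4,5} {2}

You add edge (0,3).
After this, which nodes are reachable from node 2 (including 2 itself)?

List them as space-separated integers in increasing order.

Answer: 2

Derivation:
Before: nodes reachable from 2: {2}
Adding (0,3): both endpoints already in same component. Reachability from 2 unchanged.
After: nodes reachable from 2: {2}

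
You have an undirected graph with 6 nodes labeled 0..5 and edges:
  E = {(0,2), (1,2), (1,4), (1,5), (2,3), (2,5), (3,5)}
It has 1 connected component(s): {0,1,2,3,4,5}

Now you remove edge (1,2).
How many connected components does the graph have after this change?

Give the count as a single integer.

Initial component count: 1
Remove (1,2): not a bridge. Count unchanged: 1.
  After removal, components: {0,1,2,3,4,5}
New component count: 1

Answer: 1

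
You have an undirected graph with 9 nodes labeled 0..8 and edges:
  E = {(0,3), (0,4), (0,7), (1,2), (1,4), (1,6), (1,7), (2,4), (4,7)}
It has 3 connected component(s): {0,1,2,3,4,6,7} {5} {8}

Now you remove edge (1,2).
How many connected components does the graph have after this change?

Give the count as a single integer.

Answer: 3

Derivation:
Initial component count: 3
Remove (1,2): not a bridge. Count unchanged: 3.
  After removal, components: {0,1,2,3,4,6,7} {5} {8}
New component count: 3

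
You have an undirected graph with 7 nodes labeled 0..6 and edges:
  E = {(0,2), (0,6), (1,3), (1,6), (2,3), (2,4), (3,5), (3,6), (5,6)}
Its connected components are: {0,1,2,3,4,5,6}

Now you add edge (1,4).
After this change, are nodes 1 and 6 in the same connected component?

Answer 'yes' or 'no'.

Initial components: {0,1,2,3,4,5,6}
Adding edge (1,4): both already in same component {0,1,2,3,4,5,6}. No change.
New components: {0,1,2,3,4,5,6}
Are 1 and 6 in the same component? yes

Answer: yes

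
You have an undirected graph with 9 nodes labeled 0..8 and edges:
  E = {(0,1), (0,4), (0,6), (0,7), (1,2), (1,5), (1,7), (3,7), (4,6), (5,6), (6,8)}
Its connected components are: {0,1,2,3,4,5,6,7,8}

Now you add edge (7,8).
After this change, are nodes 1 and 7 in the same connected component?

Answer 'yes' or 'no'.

Answer: yes

Derivation:
Initial components: {0,1,2,3,4,5,6,7,8}
Adding edge (7,8): both already in same component {0,1,2,3,4,5,6,7,8}. No change.
New components: {0,1,2,3,4,5,6,7,8}
Are 1 and 7 in the same component? yes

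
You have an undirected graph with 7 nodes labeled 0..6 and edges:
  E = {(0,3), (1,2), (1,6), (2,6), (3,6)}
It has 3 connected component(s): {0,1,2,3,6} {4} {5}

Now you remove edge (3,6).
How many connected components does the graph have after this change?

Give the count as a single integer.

Initial component count: 3
Remove (3,6): it was a bridge. Count increases: 3 -> 4.
  After removal, components: {0,3} {1,2,6} {4} {5}
New component count: 4

Answer: 4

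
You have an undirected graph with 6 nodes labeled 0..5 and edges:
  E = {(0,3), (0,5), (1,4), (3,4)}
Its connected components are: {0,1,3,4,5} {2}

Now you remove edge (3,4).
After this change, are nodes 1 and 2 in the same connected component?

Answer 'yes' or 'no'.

Initial components: {0,1,3,4,5} {2}
Removing edge (3,4): it was a bridge — component count 2 -> 3.
New components: {0,3,5} {1,4} {2}
Are 1 and 2 in the same component? no

Answer: no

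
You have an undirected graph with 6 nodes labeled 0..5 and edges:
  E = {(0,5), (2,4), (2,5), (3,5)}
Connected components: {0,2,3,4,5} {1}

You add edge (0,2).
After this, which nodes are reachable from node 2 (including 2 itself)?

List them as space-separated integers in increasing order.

Before: nodes reachable from 2: {0,2,3,4,5}
Adding (0,2): both endpoints already in same component. Reachability from 2 unchanged.
After: nodes reachable from 2: {0,2,3,4,5}

Answer: 0 2 3 4 5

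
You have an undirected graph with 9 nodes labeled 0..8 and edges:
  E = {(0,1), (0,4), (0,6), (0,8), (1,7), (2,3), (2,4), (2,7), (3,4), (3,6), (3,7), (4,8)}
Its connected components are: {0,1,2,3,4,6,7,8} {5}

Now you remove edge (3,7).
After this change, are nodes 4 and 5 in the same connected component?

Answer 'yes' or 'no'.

Initial components: {0,1,2,3,4,6,7,8} {5}
Removing edge (3,7): not a bridge — component count unchanged at 2.
New components: {0,1,2,3,4,6,7,8} {5}
Are 4 and 5 in the same component? no

Answer: no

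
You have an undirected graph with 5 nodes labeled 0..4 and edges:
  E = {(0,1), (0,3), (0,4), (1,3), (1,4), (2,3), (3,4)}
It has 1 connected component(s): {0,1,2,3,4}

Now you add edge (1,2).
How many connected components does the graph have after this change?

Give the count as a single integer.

Initial component count: 1
Add (1,2): endpoints already in same component. Count unchanged: 1.
New component count: 1

Answer: 1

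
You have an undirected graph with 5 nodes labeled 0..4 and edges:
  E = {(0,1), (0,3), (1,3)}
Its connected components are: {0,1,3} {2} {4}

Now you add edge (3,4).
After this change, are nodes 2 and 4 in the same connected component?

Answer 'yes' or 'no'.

Answer: no

Derivation:
Initial components: {0,1,3} {2} {4}
Adding edge (3,4): merges {0,1,3} and {4}.
New components: {0,1,3,4} {2}
Are 2 and 4 in the same component? no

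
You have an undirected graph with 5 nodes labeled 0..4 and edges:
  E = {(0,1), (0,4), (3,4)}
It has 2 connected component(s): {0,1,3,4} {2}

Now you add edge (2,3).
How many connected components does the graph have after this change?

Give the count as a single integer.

Answer: 1

Derivation:
Initial component count: 2
Add (2,3): merges two components. Count decreases: 2 -> 1.
New component count: 1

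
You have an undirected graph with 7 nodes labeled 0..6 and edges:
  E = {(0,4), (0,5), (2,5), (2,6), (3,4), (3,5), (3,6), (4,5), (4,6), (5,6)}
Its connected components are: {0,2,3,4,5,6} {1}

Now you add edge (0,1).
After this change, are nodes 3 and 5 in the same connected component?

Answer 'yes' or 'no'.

Answer: yes

Derivation:
Initial components: {0,2,3,4,5,6} {1}
Adding edge (0,1): merges {0,2,3,4,5,6} and {1}.
New components: {0,1,2,3,4,5,6}
Are 3 and 5 in the same component? yes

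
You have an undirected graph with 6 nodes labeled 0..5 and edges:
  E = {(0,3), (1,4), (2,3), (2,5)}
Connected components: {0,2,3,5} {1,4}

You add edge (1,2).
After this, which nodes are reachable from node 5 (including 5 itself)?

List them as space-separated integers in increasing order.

Before: nodes reachable from 5: {0,2,3,5}
Adding (1,2): merges 5's component with another. Reachability grows.
After: nodes reachable from 5: {0,1,2,3,4,5}

Answer: 0 1 2 3 4 5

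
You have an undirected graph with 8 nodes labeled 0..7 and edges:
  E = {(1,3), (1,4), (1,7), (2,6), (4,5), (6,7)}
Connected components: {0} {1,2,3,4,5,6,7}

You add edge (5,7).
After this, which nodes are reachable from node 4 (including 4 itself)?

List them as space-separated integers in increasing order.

Before: nodes reachable from 4: {1,2,3,4,5,6,7}
Adding (5,7): both endpoints already in same component. Reachability from 4 unchanged.
After: nodes reachable from 4: {1,2,3,4,5,6,7}

Answer: 1 2 3 4 5 6 7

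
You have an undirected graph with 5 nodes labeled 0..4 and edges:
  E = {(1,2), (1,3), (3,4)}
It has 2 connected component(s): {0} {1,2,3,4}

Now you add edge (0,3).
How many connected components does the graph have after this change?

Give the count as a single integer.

Initial component count: 2
Add (0,3): merges two components. Count decreases: 2 -> 1.
New component count: 1

Answer: 1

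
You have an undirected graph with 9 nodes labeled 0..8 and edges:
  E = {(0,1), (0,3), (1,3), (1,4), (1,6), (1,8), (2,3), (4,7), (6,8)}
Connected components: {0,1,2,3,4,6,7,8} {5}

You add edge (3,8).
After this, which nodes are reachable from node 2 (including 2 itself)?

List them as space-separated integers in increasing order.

Answer: 0 1 2 3 4 6 7 8

Derivation:
Before: nodes reachable from 2: {0,1,2,3,4,6,7,8}
Adding (3,8): both endpoints already in same component. Reachability from 2 unchanged.
After: nodes reachable from 2: {0,1,2,3,4,6,7,8}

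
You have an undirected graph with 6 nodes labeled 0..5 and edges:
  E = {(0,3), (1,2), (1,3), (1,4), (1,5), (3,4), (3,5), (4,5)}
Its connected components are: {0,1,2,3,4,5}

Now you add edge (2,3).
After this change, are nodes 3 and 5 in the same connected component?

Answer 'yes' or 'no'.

Initial components: {0,1,2,3,4,5}
Adding edge (2,3): both already in same component {0,1,2,3,4,5}. No change.
New components: {0,1,2,3,4,5}
Are 3 and 5 in the same component? yes

Answer: yes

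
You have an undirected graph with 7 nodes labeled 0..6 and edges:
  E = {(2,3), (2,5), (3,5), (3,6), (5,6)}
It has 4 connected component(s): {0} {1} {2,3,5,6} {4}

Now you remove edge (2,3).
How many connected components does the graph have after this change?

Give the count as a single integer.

Initial component count: 4
Remove (2,3): not a bridge. Count unchanged: 4.
  After removal, components: {0} {1} {2,3,5,6} {4}
New component count: 4

Answer: 4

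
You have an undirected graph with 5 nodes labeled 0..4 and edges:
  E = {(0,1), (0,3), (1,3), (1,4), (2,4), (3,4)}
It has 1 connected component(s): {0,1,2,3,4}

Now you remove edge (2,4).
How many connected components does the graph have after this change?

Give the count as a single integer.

Initial component count: 1
Remove (2,4): it was a bridge. Count increases: 1 -> 2.
  After removal, components: {0,1,3,4} {2}
New component count: 2

Answer: 2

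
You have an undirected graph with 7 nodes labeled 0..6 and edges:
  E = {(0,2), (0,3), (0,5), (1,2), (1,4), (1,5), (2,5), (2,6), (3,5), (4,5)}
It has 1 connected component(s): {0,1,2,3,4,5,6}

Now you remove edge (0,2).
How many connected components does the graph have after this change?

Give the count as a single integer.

Initial component count: 1
Remove (0,2): not a bridge. Count unchanged: 1.
  After removal, components: {0,1,2,3,4,5,6}
New component count: 1

Answer: 1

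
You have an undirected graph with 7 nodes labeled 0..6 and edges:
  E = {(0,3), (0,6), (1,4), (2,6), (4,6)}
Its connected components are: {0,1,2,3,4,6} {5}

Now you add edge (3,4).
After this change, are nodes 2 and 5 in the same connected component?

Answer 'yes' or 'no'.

Initial components: {0,1,2,3,4,6} {5}
Adding edge (3,4): both already in same component {0,1,2,3,4,6}. No change.
New components: {0,1,2,3,4,6} {5}
Are 2 and 5 in the same component? no

Answer: no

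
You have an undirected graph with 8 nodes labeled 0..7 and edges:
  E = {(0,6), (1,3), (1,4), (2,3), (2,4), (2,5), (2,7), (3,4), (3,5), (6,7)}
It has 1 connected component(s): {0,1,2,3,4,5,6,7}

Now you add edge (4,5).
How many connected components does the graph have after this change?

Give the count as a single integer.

Answer: 1

Derivation:
Initial component count: 1
Add (4,5): endpoints already in same component. Count unchanged: 1.
New component count: 1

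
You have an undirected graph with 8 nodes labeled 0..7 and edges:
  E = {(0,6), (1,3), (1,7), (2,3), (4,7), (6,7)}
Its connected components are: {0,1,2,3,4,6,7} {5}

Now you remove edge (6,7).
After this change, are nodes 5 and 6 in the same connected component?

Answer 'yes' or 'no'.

Answer: no

Derivation:
Initial components: {0,1,2,3,4,6,7} {5}
Removing edge (6,7): it was a bridge — component count 2 -> 3.
New components: {0,6} {1,2,3,4,7} {5}
Are 5 and 6 in the same component? no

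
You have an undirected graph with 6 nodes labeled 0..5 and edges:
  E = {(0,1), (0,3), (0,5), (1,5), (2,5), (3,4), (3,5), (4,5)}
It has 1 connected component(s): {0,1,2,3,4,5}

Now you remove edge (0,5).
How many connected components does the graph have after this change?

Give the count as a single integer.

Answer: 1

Derivation:
Initial component count: 1
Remove (0,5): not a bridge. Count unchanged: 1.
  After removal, components: {0,1,2,3,4,5}
New component count: 1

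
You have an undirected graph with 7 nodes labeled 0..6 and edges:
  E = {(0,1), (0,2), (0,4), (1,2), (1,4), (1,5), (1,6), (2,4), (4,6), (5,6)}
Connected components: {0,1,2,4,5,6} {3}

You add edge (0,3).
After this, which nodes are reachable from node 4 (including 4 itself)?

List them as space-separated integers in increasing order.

Answer: 0 1 2 3 4 5 6

Derivation:
Before: nodes reachable from 4: {0,1,2,4,5,6}
Adding (0,3): merges 4's component with another. Reachability grows.
After: nodes reachable from 4: {0,1,2,3,4,5,6}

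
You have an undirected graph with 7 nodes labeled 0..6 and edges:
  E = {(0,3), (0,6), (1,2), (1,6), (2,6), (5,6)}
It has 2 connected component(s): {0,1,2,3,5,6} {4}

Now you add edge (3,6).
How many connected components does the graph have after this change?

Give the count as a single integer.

Initial component count: 2
Add (3,6): endpoints already in same component. Count unchanged: 2.
New component count: 2

Answer: 2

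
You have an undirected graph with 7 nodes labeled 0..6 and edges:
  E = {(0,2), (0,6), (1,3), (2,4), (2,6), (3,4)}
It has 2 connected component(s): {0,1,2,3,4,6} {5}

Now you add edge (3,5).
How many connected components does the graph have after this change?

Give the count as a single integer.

Answer: 1

Derivation:
Initial component count: 2
Add (3,5): merges two components. Count decreases: 2 -> 1.
New component count: 1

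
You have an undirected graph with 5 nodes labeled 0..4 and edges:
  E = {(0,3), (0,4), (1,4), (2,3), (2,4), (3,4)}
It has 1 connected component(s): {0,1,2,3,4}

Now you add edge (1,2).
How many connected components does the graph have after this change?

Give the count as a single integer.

Initial component count: 1
Add (1,2): endpoints already in same component. Count unchanged: 1.
New component count: 1

Answer: 1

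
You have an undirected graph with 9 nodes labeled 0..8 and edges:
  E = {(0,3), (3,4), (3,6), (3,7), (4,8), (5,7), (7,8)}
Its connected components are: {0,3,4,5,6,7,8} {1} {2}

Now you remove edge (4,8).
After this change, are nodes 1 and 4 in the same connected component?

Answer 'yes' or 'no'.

Answer: no

Derivation:
Initial components: {0,3,4,5,6,7,8} {1} {2}
Removing edge (4,8): not a bridge — component count unchanged at 3.
New components: {0,3,4,5,6,7,8} {1} {2}
Are 1 and 4 in the same component? no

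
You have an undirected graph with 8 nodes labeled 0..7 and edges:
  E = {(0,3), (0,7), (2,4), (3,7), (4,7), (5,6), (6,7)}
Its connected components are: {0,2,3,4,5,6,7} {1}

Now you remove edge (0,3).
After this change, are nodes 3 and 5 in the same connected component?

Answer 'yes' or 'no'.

Answer: yes

Derivation:
Initial components: {0,2,3,4,5,6,7} {1}
Removing edge (0,3): not a bridge — component count unchanged at 2.
New components: {0,2,3,4,5,6,7} {1}
Are 3 and 5 in the same component? yes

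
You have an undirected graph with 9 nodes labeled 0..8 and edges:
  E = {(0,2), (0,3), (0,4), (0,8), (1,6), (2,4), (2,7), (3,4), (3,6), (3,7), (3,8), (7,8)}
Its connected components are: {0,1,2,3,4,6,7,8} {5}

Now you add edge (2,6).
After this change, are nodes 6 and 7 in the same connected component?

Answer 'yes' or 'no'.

Answer: yes

Derivation:
Initial components: {0,1,2,3,4,6,7,8} {5}
Adding edge (2,6): both already in same component {0,1,2,3,4,6,7,8}. No change.
New components: {0,1,2,3,4,6,7,8} {5}
Are 6 and 7 in the same component? yes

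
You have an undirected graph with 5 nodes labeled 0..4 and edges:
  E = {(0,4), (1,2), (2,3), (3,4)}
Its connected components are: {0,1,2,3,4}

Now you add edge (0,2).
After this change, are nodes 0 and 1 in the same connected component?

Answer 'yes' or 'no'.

Initial components: {0,1,2,3,4}
Adding edge (0,2): both already in same component {0,1,2,3,4}. No change.
New components: {0,1,2,3,4}
Are 0 and 1 in the same component? yes

Answer: yes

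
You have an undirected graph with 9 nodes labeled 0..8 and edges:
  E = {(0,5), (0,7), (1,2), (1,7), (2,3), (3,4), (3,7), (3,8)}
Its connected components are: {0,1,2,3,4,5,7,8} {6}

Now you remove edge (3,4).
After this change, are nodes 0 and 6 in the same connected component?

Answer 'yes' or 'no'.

Initial components: {0,1,2,3,4,5,7,8} {6}
Removing edge (3,4): it was a bridge — component count 2 -> 3.
New components: {0,1,2,3,5,7,8} {4} {6}
Are 0 and 6 in the same component? no

Answer: no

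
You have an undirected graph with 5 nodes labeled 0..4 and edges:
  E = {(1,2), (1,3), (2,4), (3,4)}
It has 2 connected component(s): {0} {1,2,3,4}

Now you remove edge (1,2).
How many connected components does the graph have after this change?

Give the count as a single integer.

Answer: 2

Derivation:
Initial component count: 2
Remove (1,2): not a bridge. Count unchanged: 2.
  After removal, components: {0} {1,2,3,4}
New component count: 2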